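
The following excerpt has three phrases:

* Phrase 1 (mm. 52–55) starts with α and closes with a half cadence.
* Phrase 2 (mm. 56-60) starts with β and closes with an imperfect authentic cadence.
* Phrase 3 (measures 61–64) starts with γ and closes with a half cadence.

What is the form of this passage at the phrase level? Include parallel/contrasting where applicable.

The final phrase closes with a half cadence, which is not stronger than the preceding imperfect authentic cadence; the 3 phrases lack an overall antecedent–consequent design and so form a phrase group.

phrase group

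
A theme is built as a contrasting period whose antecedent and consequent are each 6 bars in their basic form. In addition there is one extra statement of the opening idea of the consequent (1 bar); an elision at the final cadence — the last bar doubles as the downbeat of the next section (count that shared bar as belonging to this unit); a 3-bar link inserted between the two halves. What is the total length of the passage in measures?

Basic contrasting period: 6 + 6 = 12 bars.
12 (basic form) + 1 (extra statement) + 3 (link) = 16.
The elision shares a bar with the next section but does not change this unit's count.

16 measures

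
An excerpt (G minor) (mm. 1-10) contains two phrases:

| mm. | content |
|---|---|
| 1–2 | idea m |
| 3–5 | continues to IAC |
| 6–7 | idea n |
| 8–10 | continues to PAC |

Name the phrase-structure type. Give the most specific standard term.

contrasting period

Phrase 1 ends with an imperfect authentic cadence (weaker) and phrase 2 with a perfect authentic cadence (stronger): antecedent + consequent = a period.
The two phrases open with different material (m / n), so the period is contrasting.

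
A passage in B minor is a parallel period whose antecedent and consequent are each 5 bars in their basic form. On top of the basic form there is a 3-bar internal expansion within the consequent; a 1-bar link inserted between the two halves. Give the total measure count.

Basic parallel period: 5 + 5 = 10 bars.
10 (basic form) + 3 (internal expansion) + 1 (link) = 14.

14 measures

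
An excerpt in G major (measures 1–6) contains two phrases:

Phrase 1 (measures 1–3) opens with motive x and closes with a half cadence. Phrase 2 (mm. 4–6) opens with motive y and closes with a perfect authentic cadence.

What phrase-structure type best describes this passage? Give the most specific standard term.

contrasting period

Phrase 1 ends with a half cadence (weaker) and phrase 2 with a perfect authentic cadence (stronger): antecedent + consequent = a period.
The two phrases open with different material (x / y), so the period is contrasting.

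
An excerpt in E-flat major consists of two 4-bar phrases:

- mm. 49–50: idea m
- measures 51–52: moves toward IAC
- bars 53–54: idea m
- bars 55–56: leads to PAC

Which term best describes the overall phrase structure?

Phrase 1 ends with an imperfect authentic cadence (weaker) and phrase 2 with a perfect authentic cadence (stronger): antecedent + consequent = a period.
The two phrases open with the same material (m / m), so the period is parallel.

parallel period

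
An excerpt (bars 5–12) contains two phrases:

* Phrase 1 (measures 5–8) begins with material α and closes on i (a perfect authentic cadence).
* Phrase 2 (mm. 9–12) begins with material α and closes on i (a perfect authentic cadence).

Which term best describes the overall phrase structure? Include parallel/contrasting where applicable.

Both phrases have the same opening (α) and the same cadence (perfect authentic cadence): the second is a restatement, not a consequent, so this is a repeated phrase rather than a period.

repeated phrase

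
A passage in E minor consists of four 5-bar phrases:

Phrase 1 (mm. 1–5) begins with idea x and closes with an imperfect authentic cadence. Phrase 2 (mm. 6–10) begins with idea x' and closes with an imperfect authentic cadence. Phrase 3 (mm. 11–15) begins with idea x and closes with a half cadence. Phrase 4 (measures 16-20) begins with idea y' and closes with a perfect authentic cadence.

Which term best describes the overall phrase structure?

parallel double period

Four phrases in two halves: the first half (mm. 1-10) ends with an imperfect authentic cadence, the second (measures 11–20) with a perfect authentic cadence — a large antecedent–consequent pair, i.e. a double period.
Phrase 3 begins with the same material as phrase 1, making it parallel.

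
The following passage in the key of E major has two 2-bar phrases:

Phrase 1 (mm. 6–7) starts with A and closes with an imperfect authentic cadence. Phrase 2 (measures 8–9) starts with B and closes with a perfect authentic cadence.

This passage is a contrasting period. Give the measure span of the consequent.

The antecedent is the phrase ending with the weaker cadence (imperfect authentic cadence, phrase 1) and the consequent the one ending more conclusively (perfect authentic cadence, phrase 2); the consequent is mm. 8–9.

measures 8–9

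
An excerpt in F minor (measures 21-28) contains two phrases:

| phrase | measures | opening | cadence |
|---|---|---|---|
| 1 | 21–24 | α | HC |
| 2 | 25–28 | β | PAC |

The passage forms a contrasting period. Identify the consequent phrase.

The phrase ending with the weaker cadence (half cadence) is the antecedent; the one ending more conclusively (perfect authentic cadence) is the consequent. The consequent is phrase 2.

phrase 2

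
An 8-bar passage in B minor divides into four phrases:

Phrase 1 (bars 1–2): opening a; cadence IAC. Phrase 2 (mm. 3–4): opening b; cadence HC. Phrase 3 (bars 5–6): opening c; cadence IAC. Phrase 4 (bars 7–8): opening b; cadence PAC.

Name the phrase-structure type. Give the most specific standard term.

contrasting double period

Four phrases in two halves: the first half (mm. 1–4) ends with a half cadence, the second (measures 5-8) with a perfect authentic cadence — a large antecedent–consequent pair, i.e. a double period.
Phrase 3 begins with different material from phrase 1, making it contrasting.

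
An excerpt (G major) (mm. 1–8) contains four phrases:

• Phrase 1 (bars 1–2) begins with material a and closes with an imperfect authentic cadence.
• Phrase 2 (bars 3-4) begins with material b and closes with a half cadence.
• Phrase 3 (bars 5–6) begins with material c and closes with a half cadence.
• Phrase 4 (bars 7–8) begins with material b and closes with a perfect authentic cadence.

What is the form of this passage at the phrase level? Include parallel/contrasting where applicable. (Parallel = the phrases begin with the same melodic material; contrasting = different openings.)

Four phrases in two halves: the first half (bars 1–4) ends with a half cadence, the second (bars 5–8) with a perfect authentic cadence — a large antecedent–consequent pair, i.e. a double period.
Phrase 3 begins with different material from phrase 1, making it contrasting.

contrasting double period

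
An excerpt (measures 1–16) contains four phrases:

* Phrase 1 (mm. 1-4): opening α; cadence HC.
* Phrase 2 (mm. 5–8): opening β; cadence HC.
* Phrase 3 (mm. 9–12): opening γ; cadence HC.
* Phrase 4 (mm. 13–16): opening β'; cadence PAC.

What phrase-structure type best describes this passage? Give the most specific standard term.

contrasting double period

Four phrases in two halves: the first half (measures 1–8) ends with a half cadence, the second (mm. 9–16) with a perfect authentic cadence — a large antecedent–consequent pair, i.e. a double period.
Phrase 3 begins with different material from phrase 1, making it contrasting.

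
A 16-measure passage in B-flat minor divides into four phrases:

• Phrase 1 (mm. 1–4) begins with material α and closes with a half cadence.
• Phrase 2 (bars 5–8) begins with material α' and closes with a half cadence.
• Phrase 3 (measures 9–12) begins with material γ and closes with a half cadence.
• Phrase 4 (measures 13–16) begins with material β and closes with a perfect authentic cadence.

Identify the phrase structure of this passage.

Four phrases in two halves: the first half (mm. 1–8) ends with a half cadence, the second (measures 9-16) with a perfect authentic cadence — a large antecedent–consequent pair, i.e. a double period.
Phrase 3 begins with different material from phrase 1, making it contrasting.

contrasting double period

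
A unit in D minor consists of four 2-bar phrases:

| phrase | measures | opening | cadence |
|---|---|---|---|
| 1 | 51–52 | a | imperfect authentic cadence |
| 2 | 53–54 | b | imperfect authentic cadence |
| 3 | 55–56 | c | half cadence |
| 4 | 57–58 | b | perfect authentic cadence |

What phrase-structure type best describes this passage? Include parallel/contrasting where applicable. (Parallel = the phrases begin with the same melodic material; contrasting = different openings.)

Four phrases in two halves: the first half (bars 51–54) ends with an imperfect authentic cadence, the second (bars 55–58) with a perfect authentic cadence — a large antecedent–consequent pair, i.e. a double period.
Phrase 3 begins with different material from phrase 1, making it contrasting.

contrasting double period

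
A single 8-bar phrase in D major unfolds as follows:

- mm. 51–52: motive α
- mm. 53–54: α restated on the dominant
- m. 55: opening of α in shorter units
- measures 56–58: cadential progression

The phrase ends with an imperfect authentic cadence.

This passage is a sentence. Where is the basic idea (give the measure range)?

The presentation of a sentence is the basic idea (mm. 51–52) plus its repetition (bars 53–54); the basic idea is therefore mm. 51-52.

measures 51–52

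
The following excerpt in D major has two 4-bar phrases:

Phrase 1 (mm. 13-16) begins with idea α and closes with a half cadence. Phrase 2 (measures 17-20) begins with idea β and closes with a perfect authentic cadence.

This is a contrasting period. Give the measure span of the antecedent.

measures 13–16

The phrase ending with the weaker cadence (half cadence) is the antecedent; the one ending more conclusively (perfect authentic cadence) is the consequent. The antecedent is measures 13–16.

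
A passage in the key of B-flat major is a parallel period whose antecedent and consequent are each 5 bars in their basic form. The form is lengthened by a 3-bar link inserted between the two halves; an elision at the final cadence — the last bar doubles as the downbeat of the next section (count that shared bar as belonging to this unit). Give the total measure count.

13 measures

Basic parallel period: 5 + 5 = 10 bars.
10 (basic form) + 3 (link) = 13.
The elision shares a bar with the next section but does not change this unit's count.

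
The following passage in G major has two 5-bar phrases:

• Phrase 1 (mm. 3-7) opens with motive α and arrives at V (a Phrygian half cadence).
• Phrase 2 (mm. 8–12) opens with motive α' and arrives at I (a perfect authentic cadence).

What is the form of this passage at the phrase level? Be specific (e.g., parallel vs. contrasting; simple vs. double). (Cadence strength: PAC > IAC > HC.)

parallel period

Phrase 1 ends with a Phrygian half cadence (weaker) and phrase 2 with a perfect authentic cadence (stronger): antecedent + consequent = a period.
The two phrases open with the same material (α / α'), so the period is parallel.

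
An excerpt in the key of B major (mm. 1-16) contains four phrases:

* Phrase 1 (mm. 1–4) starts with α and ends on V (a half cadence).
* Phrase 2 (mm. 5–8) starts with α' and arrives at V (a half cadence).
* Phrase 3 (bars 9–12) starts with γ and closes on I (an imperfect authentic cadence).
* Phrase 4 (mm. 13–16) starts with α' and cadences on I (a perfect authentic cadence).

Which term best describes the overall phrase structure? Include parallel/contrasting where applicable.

Four phrases in two halves: the first half (mm. 1-8) ends with a half cadence, the second (mm. 9–16) with a perfect authentic cadence — a large antecedent–consequent pair, i.e. a double period.
Phrase 3 begins with different material from phrase 1, making it contrasting.

contrasting double period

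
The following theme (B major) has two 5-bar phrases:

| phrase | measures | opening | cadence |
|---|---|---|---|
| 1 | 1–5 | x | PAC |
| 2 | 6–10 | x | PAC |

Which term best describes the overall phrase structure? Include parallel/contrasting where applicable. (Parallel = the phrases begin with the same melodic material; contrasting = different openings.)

repeated phrase

Both phrases have the same opening (x) and the same cadence (perfect authentic cadence): the second is a restatement, not a consequent, so this is a repeated phrase rather than a period.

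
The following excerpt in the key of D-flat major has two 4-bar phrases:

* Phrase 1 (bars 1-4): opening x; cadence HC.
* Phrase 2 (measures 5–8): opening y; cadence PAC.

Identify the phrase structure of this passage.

Phrase 1 ends with a half cadence (weaker) and phrase 2 with a perfect authentic cadence (stronger): antecedent + consequent = a period.
The two phrases open with different material (x / y), so the period is contrasting.

contrasting period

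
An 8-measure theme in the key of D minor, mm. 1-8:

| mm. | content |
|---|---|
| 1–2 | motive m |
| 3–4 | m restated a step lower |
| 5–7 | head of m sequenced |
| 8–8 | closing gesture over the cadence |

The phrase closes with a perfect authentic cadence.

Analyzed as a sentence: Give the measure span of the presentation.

measures 1–4

The presentation of a sentence is the basic idea (mm. 1–2) plus its repetition (bars 3–4); the presentation is therefore measures 1–4.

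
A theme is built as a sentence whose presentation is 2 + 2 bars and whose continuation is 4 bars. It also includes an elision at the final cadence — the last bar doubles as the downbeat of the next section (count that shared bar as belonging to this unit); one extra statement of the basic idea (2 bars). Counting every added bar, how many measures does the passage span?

10 measures

Basic sentence: 2 + 2 + 4 = 8 bars.
8 (basic form) + 2 (extra statement) = 10.
The elision shares a bar with the next section but does not change this unit's count.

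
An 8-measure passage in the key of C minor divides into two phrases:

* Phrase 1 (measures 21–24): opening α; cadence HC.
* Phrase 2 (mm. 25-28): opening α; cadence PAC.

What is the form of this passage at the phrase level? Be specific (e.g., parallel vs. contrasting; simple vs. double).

parallel period

Phrase 1 ends with a half cadence (weaker) and phrase 2 with a perfect authentic cadence (stronger): antecedent + consequent = a period.
The two phrases open with the same material (α / α), so the period is parallel.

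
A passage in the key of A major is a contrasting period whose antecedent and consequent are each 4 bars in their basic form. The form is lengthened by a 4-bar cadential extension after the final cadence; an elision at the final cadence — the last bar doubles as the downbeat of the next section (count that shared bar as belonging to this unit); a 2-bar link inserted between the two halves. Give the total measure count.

14 measures

Basic contrasting period: 4 + 4 = 8 bars.
8 (basic form) + 4 (cadential extension) + 2 (link) = 14.
The elision shares a bar with the next section but does not change this unit's count.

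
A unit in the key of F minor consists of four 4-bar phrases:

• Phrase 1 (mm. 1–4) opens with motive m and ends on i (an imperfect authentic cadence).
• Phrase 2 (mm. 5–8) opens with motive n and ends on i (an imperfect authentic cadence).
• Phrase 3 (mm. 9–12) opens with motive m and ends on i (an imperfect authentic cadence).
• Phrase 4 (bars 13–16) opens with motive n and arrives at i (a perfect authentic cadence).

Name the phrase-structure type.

parallel double period

Four phrases in two halves: the first half (measures 1–8) ends with an imperfect authentic cadence, the second (mm. 9–16) with a perfect authentic cadence — a large antecedent–consequent pair, i.e. a double period.
Phrase 3 begins with the same material as phrase 1, making it parallel.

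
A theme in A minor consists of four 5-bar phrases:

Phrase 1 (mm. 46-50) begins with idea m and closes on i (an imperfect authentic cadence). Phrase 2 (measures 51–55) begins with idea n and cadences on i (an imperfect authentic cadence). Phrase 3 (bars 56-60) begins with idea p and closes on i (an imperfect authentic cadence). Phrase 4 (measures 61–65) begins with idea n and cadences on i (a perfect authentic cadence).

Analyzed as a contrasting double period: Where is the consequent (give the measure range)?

In a double period the four phrases pair into a large antecedent (phrases 1–2, ending imperfect authentic cadence) and a large consequent (phrases 3–4, ending perfect authentic cadence). The consequent spans bars 56-65.

measures 56–65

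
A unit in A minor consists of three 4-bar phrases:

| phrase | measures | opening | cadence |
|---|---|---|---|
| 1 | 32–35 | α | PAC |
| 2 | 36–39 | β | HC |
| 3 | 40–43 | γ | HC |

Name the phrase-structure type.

The final phrase closes with a half cadence, which is not stronger than the preceding half cadence; the 3 phrases lack an overall antecedent–consequent design and so form a phrase group.

phrase group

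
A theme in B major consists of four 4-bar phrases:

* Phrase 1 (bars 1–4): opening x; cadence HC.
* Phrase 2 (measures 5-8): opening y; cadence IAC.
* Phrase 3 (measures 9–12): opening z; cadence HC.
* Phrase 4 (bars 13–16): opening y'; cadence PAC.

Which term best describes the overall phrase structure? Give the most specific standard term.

contrasting double period

Four phrases in two halves: the first half (mm. 1–8) ends with an imperfect authentic cadence, the second (bars 9-16) with a perfect authentic cadence — a large antecedent–consequent pair, i.e. a double period.
Phrase 3 begins with different material from phrase 1, making it contrasting.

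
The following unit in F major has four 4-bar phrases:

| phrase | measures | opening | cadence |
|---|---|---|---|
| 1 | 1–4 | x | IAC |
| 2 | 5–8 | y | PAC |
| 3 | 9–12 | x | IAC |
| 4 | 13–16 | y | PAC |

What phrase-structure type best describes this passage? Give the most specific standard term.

The cadence pattern IAC–PAC–IAC–PAC is weak–strong twice, and phrases 3–4 restate phrases 1–2: a period heard twice, not a double period (which would end weakly at phrase 2).

repeated period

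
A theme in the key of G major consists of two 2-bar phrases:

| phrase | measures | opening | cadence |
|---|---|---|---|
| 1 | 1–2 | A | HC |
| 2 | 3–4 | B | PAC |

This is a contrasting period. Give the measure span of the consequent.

measures 3–4

The phrase ending with the weaker cadence (half cadence) is the antecedent; the one ending more conclusively (perfect authentic cadence) is the consequent. The consequent is measures 3–4.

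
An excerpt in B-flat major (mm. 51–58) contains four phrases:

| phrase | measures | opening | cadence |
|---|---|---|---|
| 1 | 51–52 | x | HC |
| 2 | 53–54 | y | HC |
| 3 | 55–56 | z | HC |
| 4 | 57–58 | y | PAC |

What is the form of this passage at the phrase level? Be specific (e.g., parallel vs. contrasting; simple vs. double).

Four phrases in two halves: the first half (measures 51-54) ends with a half cadence, the second (mm. 55-58) with a perfect authentic cadence — a large antecedent–consequent pair, i.e. a double period.
Phrase 3 begins with different material from phrase 1, making it contrasting.

contrasting double period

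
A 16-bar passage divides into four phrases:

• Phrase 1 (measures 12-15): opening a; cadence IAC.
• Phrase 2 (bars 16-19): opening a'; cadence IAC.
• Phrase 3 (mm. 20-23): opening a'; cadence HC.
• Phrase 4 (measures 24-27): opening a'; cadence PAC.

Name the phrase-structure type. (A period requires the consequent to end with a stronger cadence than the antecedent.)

parallel double period

Four phrases in two halves: the first half (bars 12–19) ends with an imperfect authentic cadence, the second (mm. 20–27) with a perfect authentic cadence — a large antecedent–consequent pair, i.e. a double period.
Phrase 3 begins with the same material as phrase 1, making it parallel.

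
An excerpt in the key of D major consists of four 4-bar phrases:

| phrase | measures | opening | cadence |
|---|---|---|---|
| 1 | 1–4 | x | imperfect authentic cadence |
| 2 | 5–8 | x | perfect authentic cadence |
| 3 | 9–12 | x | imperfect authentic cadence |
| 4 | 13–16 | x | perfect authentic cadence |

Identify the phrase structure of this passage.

repeated period

The cadence pattern IAC–PAC–IAC–PAC is weak–strong twice, and phrases 3–4 restate phrases 1–2: a period heard twice, not a double period (which would end weakly at phrase 2).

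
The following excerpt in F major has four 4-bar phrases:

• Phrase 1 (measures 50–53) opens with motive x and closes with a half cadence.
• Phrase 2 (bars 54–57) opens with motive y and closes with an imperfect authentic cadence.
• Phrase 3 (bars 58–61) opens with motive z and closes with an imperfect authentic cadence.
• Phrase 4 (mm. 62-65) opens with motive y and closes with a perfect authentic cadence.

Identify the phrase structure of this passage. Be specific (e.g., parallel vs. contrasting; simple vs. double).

Four phrases in two halves: the first half (mm. 50-57) ends with an imperfect authentic cadence, the second (mm. 58–65) with a perfect authentic cadence — a large antecedent–consequent pair, i.e. a double period.
Phrase 3 begins with different material from phrase 1, making it contrasting.

contrasting double period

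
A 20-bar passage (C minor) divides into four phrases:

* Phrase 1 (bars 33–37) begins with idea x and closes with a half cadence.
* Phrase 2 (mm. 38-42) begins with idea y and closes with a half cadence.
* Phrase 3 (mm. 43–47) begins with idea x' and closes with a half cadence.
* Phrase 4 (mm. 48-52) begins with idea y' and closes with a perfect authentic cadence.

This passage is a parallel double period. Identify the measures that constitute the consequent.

measures 43–52

In a double period the four phrases pair into a large antecedent (phrases 1–2, ending half cadence) and a large consequent (phrases 3–4, ending perfect authentic cadence). The consequent spans mm. 43-52.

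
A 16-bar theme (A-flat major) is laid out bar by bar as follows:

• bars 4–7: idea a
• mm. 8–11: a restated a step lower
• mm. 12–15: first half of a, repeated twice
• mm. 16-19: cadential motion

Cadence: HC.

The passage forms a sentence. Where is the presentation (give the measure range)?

measures 4–11

The presentation of a sentence is the basic idea (measures 4-7) plus its repetition (measures 8–11); the presentation is therefore measures 4–11.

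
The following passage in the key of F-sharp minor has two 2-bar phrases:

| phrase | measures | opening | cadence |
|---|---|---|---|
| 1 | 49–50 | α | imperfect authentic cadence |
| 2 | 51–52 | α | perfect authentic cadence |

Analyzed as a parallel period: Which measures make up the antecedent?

The antecedent is the phrase ending with the weaker cadence (imperfect authentic cadence, phrase 1) and the consequent the one ending more conclusively (perfect authentic cadence, phrase 2); the antecedent is mm. 49-50.

measures 49–50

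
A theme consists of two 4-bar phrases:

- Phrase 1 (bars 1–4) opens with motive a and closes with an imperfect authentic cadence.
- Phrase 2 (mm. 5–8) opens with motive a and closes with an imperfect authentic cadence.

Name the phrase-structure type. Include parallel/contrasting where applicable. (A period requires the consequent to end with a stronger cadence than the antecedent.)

Both phrases have the same opening (a) and the same cadence (imperfect authentic cadence): the second is a restatement, not a consequent, so this is a repeated phrase rather than a period.

repeated phrase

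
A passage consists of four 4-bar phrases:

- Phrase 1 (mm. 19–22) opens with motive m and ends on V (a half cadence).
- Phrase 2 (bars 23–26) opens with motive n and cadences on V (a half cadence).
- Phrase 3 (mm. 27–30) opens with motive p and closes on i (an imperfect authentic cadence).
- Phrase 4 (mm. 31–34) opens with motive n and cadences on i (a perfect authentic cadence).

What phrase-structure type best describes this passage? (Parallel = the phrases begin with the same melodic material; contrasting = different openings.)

Four phrases in two halves: the first half (bars 19–26) ends with a half cadence, the second (bars 27–34) with a perfect authentic cadence — a large antecedent–consequent pair, i.e. a double period.
Phrase 3 begins with different material from phrase 1, making it contrasting.

contrasting double period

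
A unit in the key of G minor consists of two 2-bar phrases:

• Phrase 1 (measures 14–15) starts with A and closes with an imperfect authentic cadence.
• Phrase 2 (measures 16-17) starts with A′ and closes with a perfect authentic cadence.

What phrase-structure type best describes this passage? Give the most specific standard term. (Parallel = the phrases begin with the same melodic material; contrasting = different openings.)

parallel period

Phrase 1 ends with an imperfect authentic cadence (weaker) and phrase 2 with a perfect authentic cadence (stronger): antecedent + consequent = a period.
The two phrases open with the same material (A / A′), so the period is parallel.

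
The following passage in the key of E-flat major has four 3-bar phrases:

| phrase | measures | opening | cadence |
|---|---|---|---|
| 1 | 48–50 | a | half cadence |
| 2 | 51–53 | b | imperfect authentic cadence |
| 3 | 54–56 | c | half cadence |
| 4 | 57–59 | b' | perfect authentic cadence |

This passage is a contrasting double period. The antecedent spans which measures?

measures 48–53

In a double period the four phrases pair into a large antecedent (phrases 1–2, ending imperfect authentic cadence) and a large consequent (phrases 3–4, ending perfect authentic cadence). The antecedent spans measures 48–53.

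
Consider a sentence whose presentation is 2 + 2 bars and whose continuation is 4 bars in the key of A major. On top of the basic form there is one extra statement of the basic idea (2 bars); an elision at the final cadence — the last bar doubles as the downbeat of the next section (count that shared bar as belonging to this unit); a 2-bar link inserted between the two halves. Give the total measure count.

Basic sentence: 2 + 2 + 4 = 8 bars.
8 (basic form) + 2 (extra statement) + 2 (link) = 12.
The elision shares a bar with the next section but does not change this unit's count.

12 measures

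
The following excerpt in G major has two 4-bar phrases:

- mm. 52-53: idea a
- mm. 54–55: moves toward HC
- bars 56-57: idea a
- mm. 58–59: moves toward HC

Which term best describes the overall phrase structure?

Both phrases have the same opening (a) and the same cadence (half cadence): the second is a restatement, not a consequent, so this is a repeated phrase rather than a period.

repeated phrase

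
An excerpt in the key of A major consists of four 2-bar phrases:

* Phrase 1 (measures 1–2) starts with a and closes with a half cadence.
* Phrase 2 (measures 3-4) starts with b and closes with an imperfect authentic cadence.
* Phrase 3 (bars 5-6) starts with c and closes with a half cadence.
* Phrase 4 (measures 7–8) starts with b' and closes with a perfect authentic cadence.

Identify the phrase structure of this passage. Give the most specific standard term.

contrasting double period

Four phrases in two halves: the first half (measures 1-4) ends with an imperfect authentic cadence, the second (mm. 5–8) with a perfect authentic cadence — a large antecedent–consequent pair, i.e. a double period.
Phrase 3 begins with different material from phrase 1, making it contrasting.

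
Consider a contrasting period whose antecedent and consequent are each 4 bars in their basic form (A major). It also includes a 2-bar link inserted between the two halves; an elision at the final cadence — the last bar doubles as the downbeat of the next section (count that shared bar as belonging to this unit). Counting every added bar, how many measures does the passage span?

Basic contrasting period: 4 + 4 = 8 bars.
8 (basic form) + 2 (link) = 10.
The elision shares a bar with the next section but does not change this unit's count.

10 measures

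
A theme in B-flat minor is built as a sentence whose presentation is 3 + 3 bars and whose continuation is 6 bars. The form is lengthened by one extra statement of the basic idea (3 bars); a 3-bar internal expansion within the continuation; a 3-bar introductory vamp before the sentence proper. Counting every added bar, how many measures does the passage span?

21 measures

Basic sentence: 3 + 3 + 6 = 12 bars.
12 (basic form) + 3 (extra statement) + 3 (internal expansion) + 3 (introduction) = 21.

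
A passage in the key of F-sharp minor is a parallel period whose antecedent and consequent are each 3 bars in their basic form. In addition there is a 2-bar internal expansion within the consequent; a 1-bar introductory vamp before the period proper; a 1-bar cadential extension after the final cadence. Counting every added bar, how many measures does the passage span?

Basic parallel period: 3 + 3 = 6 bars.
6 (basic form) + 2 (internal expansion) + 1 (introduction) + 1 (cadential extension) = 10.

10 measures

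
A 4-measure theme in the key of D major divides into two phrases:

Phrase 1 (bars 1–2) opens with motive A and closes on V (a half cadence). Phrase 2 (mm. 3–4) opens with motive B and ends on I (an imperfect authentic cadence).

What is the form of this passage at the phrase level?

contrasting period

Phrase 1 ends with a half cadence (weaker) and phrase 2 with an imperfect authentic cadence (stronger): antecedent + consequent = a period.
The two phrases open with different material (A / B), so the period is contrasting.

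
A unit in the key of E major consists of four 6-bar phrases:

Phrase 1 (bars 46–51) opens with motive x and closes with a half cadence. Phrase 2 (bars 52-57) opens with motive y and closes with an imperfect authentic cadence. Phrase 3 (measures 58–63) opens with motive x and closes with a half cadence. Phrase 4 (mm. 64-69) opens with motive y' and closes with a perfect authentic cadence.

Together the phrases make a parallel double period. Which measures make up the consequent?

measures 58–69

In a double period the first pair of phrases (ending imperfect authentic cadence) is the large antecedent and the second pair (ending perfect authentic cadence) is the large consequent; the consequent is measures 58–69.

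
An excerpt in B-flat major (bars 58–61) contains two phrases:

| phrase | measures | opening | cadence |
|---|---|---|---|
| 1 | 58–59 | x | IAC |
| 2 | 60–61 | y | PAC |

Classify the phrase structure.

Phrase 1 ends with an imperfect authentic cadence (weaker) and phrase 2 with a perfect authentic cadence (stronger): antecedent + consequent = a period.
The two phrases open with different material (x / y), so the period is contrasting.

contrasting period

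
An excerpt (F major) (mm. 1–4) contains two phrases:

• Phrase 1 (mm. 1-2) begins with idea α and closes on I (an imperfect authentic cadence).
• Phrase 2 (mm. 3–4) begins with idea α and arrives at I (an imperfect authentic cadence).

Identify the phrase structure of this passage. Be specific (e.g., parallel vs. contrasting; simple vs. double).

repeated phrase

Both phrases have the same opening (α) and the same cadence (imperfect authentic cadence): the second is a restatement, not a consequent, so this is a repeated phrase rather than a period.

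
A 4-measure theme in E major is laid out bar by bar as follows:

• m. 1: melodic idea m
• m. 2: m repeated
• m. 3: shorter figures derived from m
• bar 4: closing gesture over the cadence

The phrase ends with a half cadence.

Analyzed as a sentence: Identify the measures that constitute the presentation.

measures 1–2

The presentation of a sentence is the basic idea (measure 1) plus its repetition (m. 2); the presentation is therefore bars 1-2.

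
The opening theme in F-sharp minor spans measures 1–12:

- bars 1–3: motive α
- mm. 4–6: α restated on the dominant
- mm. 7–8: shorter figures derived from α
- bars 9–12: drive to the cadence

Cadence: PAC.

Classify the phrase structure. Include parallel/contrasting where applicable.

Basic idea (bars 1–3) + its repetition (measures 4-6) form the presentation; fragmentation and cadence (mm. 7–12) form the continuation — the 12-bar whole is a sentence.

sentence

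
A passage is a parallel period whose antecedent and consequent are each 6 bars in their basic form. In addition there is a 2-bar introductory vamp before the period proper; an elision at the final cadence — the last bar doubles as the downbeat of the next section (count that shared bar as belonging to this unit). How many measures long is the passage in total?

Basic parallel period: 6 + 6 = 12 bars.
12 (basic form) + 2 (introduction) = 14.
The elision shares a bar with the next section but does not change this unit's count.

14 measures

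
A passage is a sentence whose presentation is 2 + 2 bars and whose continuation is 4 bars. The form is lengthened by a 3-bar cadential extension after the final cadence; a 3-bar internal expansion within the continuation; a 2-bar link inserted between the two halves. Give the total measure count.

16 measures

Basic sentence: 2 + 2 + 4 = 8 bars.
8 (basic form) + 3 (cadential extension) + 3 (internal expansion) + 2 (link) = 16.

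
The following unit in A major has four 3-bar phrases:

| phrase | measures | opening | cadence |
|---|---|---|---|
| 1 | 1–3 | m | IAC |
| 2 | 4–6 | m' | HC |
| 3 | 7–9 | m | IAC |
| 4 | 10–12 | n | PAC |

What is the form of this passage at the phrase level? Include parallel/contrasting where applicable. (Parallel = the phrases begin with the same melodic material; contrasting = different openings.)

parallel double period

Four phrases in two halves: the first half (bars 1-6) ends with a half cadence, the second (bars 7-12) with a perfect authentic cadence — a large antecedent–consequent pair, i.e. a double period.
Phrase 3 begins with the same material as phrase 1, making it parallel.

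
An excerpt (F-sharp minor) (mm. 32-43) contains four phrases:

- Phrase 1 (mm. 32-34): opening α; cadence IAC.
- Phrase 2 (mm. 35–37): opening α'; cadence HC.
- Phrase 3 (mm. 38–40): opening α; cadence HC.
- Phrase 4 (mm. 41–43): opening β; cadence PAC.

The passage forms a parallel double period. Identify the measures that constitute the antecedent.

In a double period the four phrases pair into a large antecedent (phrases 1–2, ending half cadence) and a large consequent (phrases 3–4, ending perfect authentic cadence). The antecedent spans bars 32–37.

measures 32–37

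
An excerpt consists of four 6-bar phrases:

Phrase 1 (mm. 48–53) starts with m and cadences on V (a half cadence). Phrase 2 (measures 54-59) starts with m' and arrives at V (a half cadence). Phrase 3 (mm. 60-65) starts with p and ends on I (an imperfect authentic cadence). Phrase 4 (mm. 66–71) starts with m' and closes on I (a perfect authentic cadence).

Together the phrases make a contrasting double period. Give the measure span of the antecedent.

In a double period the first pair of phrases (ending half cadence) is the large antecedent and the second pair (ending perfect authentic cadence) is the large consequent; the antecedent is measures 48–59.

measures 48–59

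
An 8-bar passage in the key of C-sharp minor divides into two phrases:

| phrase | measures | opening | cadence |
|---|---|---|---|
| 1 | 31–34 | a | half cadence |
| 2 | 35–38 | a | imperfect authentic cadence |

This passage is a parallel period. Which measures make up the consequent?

The antecedent is the phrase ending with the weaker cadence (half cadence, phrase 1) and the consequent the one ending more conclusively (imperfect authentic cadence, phrase 2); the consequent is measures 35-38.

measures 35–38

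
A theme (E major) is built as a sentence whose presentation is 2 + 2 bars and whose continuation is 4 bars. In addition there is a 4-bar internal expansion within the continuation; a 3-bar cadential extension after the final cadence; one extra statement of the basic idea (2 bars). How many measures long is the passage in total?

17 measures

Basic sentence: 2 + 2 + 4 = 8 bars.
8 (basic form) + 4 (internal expansion) + 3 (cadential extension) + 2 (extra statement) = 17.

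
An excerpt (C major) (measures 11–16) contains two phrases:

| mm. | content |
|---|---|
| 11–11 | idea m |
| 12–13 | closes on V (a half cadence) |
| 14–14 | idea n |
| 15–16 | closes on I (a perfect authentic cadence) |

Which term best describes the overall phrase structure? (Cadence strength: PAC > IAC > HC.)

Phrase 1 ends with a half cadence (weaker) and phrase 2 with a perfect authentic cadence (stronger): antecedent + consequent = a period.
The two phrases open with different material (m / n), so the period is contrasting.

contrasting period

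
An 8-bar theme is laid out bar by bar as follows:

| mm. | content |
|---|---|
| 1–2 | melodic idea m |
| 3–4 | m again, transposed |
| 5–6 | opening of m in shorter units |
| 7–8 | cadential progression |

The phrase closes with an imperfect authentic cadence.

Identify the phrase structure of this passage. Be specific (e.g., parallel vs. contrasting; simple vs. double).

Basic idea (measures 1–2) + its repetition (measures 3–4) form the presentation; fragmentation and cadence (mm. 5–8) form the continuation — the 8-bar whole is a sentence.

sentence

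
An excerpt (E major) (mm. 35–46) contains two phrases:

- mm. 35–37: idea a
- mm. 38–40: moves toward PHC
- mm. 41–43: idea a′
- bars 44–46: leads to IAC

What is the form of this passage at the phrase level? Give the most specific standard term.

parallel period

Phrase 1 ends with a Phrygian half cadence (weaker) and phrase 2 with an imperfect authentic cadence (stronger): antecedent + consequent = a period.
The two phrases open with the same material (a / a′), so the period is parallel.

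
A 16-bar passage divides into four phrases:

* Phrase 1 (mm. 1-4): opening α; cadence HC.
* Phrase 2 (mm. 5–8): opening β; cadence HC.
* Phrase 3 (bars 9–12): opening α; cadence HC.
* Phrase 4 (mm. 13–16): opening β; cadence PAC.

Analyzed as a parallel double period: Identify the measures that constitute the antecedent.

In a double period the four phrases pair into a large antecedent (phrases 1–2, ending half cadence) and a large consequent (phrases 3–4, ending perfect authentic cadence). The antecedent spans bars 1–8.

measures 1–8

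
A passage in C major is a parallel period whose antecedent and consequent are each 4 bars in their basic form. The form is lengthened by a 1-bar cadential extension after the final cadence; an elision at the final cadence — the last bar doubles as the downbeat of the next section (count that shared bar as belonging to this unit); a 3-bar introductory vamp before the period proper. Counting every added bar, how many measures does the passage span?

Basic parallel period: 4 + 4 = 8 bars.
8 (basic form) + 1 (cadential extension) + 3 (introduction) = 12.
The elision shares a bar with the next section but does not change this unit's count.

12 measures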